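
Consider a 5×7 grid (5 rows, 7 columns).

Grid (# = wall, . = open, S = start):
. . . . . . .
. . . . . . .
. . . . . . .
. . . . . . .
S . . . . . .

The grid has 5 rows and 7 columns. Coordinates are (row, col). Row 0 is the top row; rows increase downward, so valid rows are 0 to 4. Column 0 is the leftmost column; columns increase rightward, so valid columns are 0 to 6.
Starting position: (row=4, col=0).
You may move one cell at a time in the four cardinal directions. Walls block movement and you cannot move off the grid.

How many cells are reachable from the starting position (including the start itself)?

Answer: Reachable cells: 35

Derivation:
BFS flood-fill from (row=4, col=0):
  Distance 0: (row=4, col=0)
  Distance 1: (row=3, col=0), (row=4, col=1)
  Distance 2: (row=2, col=0), (row=3, col=1), (row=4, col=2)
  Distance 3: (row=1, col=0), (row=2, col=1), (row=3, col=2), (row=4, col=3)
  Distance 4: (row=0, col=0), (row=1, col=1), (row=2, col=2), (row=3, col=3), (row=4, col=4)
  Distance 5: (row=0, col=1), (row=1, col=2), (row=2, col=3), (row=3, col=4), (row=4, col=5)
  Distance 6: (row=0, col=2), (row=1, col=3), (row=2, col=4), (row=3, col=5), (row=4, col=6)
  Distance 7: (row=0, col=3), (row=1, col=4), (row=2, col=5), (row=3, col=6)
  Distance 8: (row=0, col=4), (row=1, col=5), (row=2, col=6)
  Distance 9: (row=0, col=5), (row=1, col=6)
  Distance 10: (row=0, col=6)
Total reachable: 35 (grid has 35 open cells total)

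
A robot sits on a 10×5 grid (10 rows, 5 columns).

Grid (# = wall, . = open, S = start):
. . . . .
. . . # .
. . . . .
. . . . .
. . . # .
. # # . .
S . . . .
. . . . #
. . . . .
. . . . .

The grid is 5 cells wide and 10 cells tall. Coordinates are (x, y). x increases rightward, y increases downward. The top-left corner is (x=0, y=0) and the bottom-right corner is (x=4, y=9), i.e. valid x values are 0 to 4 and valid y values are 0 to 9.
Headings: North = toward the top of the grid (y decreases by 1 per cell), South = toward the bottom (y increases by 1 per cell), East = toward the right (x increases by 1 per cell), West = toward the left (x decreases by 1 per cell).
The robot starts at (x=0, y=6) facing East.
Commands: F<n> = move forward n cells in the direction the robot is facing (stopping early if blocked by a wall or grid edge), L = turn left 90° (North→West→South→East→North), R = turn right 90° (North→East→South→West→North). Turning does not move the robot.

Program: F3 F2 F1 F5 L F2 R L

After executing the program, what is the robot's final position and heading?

Start: (x=0, y=6), facing East
  F3: move forward 3, now at (x=3, y=6)
  F2: move forward 1/2 (blocked), now at (x=4, y=6)
  F1: move forward 0/1 (blocked), now at (x=4, y=6)
  F5: move forward 0/5 (blocked), now at (x=4, y=6)
  L: turn left, now facing North
  F2: move forward 2, now at (x=4, y=4)
  R: turn right, now facing East
  L: turn left, now facing North
Final: (x=4, y=4), facing North

Answer: Final position: (x=4, y=4), facing North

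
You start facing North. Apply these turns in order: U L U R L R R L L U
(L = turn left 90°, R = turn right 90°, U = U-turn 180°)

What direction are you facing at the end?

Answer: Final heading: East

Derivation:
Start: North
  U (U-turn (180°)) -> South
  L (left (90° counter-clockwise)) -> East
  U (U-turn (180°)) -> West
  R (right (90° clockwise)) -> North
  L (left (90° counter-clockwise)) -> West
  R (right (90° clockwise)) -> North
  R (right (90° clockwise)) -> East
  L (left (90° counter-clockwise)) -> North
  L (left (90° counter-clockwise)) -> West
  U (U-turn (180°)) -> East
Final: East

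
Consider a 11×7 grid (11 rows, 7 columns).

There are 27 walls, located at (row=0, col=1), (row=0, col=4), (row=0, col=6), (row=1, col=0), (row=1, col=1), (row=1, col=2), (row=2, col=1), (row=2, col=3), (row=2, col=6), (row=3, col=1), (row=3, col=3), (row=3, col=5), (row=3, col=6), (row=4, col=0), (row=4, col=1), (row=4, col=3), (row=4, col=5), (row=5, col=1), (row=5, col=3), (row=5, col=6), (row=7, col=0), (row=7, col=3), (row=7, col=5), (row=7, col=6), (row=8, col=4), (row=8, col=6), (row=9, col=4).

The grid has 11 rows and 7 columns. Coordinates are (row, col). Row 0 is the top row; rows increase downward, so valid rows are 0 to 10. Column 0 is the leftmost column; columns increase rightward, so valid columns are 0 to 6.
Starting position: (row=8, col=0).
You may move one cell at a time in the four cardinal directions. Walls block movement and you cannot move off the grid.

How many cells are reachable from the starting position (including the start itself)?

Answer: Reachable cells: 46

Derivation:
BFS flood-fill from (row=8, col=0):
  Distance 0: (row=8, col=0)
  Distance 1: (row=8, col=1), (row=9, col=0)
  Distance 2: (row=7, col=1), (row=8, col=2), (row=9, col=1), (row=10, col=0)
  Distance 3: (row=6, col=1), (row=7, col=2), (row=8, col=3), (row=9, col=2), (row=10, col=1)
  Distance 4: (row=6, col=0), (row=6, col=2), (row=9, col=3), (row=10, col=2)
  Distance 5: (row=5, col=0), (row=5, col=2), (row=6, col=3), (row=10, col=3)
  Distance 6: (row=4, col=2), (row=6, col=4), (row=10, col=4)
  Distance 7: (row=3, col=2), (row=5, col=4), (row=6, col=5), (row=7, col=4), (row=10, col=5)
  Distance 8: (row=2, col=2), (row=4, col=4), (row=5, col=5), (row=6, col=6), (row=9, col=5), (row=10, col=6)
  Distance 9: (row=3, col=4), (row=8, col=5), (row=9, col=6)
  Distance 10: (row=2, col=4)
  Distance 11: (row=1, col=4), (row=2, col=5)
  Distance 12: (row=1, col=3), (row=1, col=5)
  Distance 13: (row=0, col=3), (row=0, col=5), (row=1, col=6)
  Distance 14: (row=0, col=2)
Total reachable: 46 (grid has 50 open cells total)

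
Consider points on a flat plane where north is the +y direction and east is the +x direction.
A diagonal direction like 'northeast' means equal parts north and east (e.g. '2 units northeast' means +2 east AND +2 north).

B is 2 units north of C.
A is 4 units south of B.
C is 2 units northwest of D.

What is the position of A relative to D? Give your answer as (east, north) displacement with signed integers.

Place D at the origin (east=0, north=0).
  C is 2 units northwest of D: delta (east=-2, north=+2); C at (east=-2, north=2).
  B is 2 units north of C: delta (east=+0, north=+2); B at (east=-2, north=4).
  A is 4 units south of B: delta (east=+0, north=-4); A at (east=-2, north=0).
Therefore A relative to D: (east=-2, north=0).

Answer: A is at (east=-2, north=0) relative to D.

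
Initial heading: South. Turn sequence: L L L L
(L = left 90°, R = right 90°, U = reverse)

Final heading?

Answer: Final heading: South

Derivation:
Start: South
  L (left (90° counter-clockwise)) -> East
  L (left (90° counter-clockwise)) -> North
  L (left (90° counter-clockwise)) -> West
  L (left (90° counter-clockwise)) -> South
Final: South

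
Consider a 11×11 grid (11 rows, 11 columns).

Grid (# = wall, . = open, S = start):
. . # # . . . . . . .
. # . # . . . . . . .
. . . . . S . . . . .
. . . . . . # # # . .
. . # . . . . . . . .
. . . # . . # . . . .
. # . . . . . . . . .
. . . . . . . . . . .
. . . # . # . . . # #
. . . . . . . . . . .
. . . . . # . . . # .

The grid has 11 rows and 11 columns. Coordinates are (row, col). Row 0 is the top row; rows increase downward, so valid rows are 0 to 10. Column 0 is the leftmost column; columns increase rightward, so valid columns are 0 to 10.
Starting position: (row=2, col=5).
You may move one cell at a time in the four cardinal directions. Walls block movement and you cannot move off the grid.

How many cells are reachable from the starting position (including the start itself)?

BFS flood-fill from (row=2, col=5):
  Distance 0: (row=2, col=5)
  Distance 1: (row=1, col=5), (row=2, col=4), (row=2, col=6), (row=3, col=5)
  Distance 2: (row=0, col=5), (row=1, col=4), (row=1, col=6), (row=2, col=3), (row=2, col=7), (row=3, col=4), (row=4, col=5)
  Distance 3: (row=0, col=4), (row=0, col=6), (row=1, col=7), (row=2, col=2), (row=2, col=8), (row=3, col=3), (row=4, col=4), (row=4, col=6), (row=5, col=5)
  Distance 4: (row=0, col=7), (row=1, col=2), (row=1, col=8), (row=2, col=1), (row=2, col=9), (row=3, col=2), (row=4, col=3), (row=4, col=7), (row=5, col=4), (row=6, col=5)
  Distance 5: (row=0, col=8), (row=1, col=9), (row=2, col=0), (row=2, col=10), (row=3, col=1), (row=3, col=9), (row=4, col=8), (row=5, col=7), (row=6, col=4), (row=6, col=6), (row=7, col=5)
  Distance 6: (row=0, col=9), (row=1, col=0), (row=1, col=10), (row=3, col=0), (row=3, col=10), (row=4, col=1), (row=4, col=9), (row=5, col=8), (row=6, col=3), (row=6, col=7), (row=7, col=4), (row=7, col=6)
  Distance 7: (row=0, col=0), (row=0, col=10), (row=4, col=0), (row=4, col=10), (row=5, col=1), (row=5, col=9), (row=6, col=2), (row=6, col=8), (row=7, col=3), (row=7, col=7), (row=8, col=4), (row=8, col=6)
  Distance 8: (row=0, col=1), (row=5, col=0), (row=5, col=2), (row=5, col=10), (row=6, col=9), (row=7, col=2), (row=7, col=8), (row=8, col=7), (row=9, col=4), (row=9, col=6)
  Distance 9: (row=6, col=0), (row=6, col=10), (row=7, col=1), (row=7, col=9), (row=8, col=2), (row=8, col=8), (row=9, col=3), (row=9, col=5), (row=9, col=7), (row=10, col=4), (row=10, col=6)
  Distance 10: (row=7, col=0), (row=7, col=10), (row=8, col=1), (row=9, col=2), (row=9, col=8), (row=10, col=3), (row=10, col=7)
  Distance 11: (row=8, col=0), (row=9, col=1), (row=9, col=9), (row=10, col=2), (row=10, col=8)
  Distance 12: (row=9, col=0), (row=9, col=10), (row=10, col=1)
  Distance 13: (row=10, col=0), (row=10, col=10)
Total reachable: 104 (grid has 104 open cells total)

Answer: Reachable cells: 104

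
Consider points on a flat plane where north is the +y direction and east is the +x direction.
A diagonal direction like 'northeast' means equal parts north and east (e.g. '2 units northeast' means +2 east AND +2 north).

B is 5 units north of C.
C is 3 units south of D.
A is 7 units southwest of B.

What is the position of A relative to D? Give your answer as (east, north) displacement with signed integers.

Answer: A is at (east=-7, north=-5) relative to D.

Derivation:
Place D at the origin (east=0, north=0).
  C is 3 units south of D: delta (east=+0, north=-3); C at (east=0, north=-3).
  B is 5 units north of C: delta (east=+0, north=+5); B at (east=0, north=2).
  A is 7 units southwest of B: delta (east=-7, north=-7); A at (east=-7, north=-5).
Therefore A relative to D: (east=-7, north=-5).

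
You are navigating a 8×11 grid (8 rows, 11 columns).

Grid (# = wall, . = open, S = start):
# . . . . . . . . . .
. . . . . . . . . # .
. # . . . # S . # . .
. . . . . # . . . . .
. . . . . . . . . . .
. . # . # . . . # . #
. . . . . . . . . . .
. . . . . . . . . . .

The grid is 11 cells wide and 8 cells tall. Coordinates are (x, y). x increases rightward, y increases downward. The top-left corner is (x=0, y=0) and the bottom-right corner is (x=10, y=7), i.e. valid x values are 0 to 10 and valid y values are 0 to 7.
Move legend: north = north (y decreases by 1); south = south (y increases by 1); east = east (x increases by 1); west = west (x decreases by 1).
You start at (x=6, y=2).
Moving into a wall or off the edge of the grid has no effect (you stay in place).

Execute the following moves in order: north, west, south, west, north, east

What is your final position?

Start: (x=6, y=2)
  north (north): (x=6, y=2) -> (x=6, y=1)
  west (west): (x=6, y=1) -> (x=5, y=1)
  south (south): blocked, stay at (x=5, y=1)
  west (west): (x=5, y=1) -> (x=4, y=1)
  north (north): (x=4, y=1) -> (x=4, y=0)
  east (east): (x=4, y=0) -> (x=5, y=0)
Final: (x=5, y=0)

Answer: Final position: (x=5, y=0)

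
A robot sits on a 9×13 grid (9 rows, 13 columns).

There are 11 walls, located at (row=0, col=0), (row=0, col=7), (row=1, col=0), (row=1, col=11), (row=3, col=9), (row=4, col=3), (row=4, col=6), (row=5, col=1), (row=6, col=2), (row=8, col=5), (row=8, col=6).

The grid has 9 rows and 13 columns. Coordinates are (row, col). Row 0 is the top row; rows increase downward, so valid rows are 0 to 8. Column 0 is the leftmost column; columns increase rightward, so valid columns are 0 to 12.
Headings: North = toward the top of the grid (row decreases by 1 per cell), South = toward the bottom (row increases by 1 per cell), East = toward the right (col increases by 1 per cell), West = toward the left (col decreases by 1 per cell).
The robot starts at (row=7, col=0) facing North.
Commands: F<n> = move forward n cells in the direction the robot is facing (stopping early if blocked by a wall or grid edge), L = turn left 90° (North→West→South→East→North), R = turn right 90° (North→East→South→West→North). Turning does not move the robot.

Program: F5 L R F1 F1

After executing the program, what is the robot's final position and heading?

Answer: Final position: (row=2, col=0), facing North

Derivation:
Start: (row=7, col=0), facing North
  F5: move forward 5, now at (row=2, col=0)
  L: turn left, now facing West
  R: turn right, now facing North
  F1: move forward 0/1 (blocked), now at (row=2, col=0)
  F1: move forward 0/1 (blocked), now at (row=2, col=0)
Final: (row=2, col=0), facing North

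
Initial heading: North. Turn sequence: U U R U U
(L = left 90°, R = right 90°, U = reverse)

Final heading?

Start: North
  U (U-turn (180°)) -> South
  U (U-turn (180°)) -> North
  R (right (90° clockwise)) -> East
  U (U-turn (180°)) -> West
  U (U-turn (180°)) -> East
Final: East

Answer: Final heading: East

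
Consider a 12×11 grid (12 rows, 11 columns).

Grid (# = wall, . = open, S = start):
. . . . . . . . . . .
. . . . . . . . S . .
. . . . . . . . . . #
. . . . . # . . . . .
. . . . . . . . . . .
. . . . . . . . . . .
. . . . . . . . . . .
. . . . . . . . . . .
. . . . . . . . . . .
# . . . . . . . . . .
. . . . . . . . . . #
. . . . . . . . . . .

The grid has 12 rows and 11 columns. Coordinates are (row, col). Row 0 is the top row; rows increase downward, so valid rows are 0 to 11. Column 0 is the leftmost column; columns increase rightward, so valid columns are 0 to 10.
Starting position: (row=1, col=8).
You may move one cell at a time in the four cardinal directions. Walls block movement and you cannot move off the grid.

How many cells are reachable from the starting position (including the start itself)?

BFS flood-fill from (row=1, col=8):
  Distance 0: (row=1, col=8)
  Distance 1: (row=0, col=8), (row=1, col=7), (row=1, col=9), (row=2, col=8)
  Distance 2: (row=0, col=7), (row=0, col=9), (row=1, col=6), (row=1, col=10), (row=2, col=7), (row=2, col=9), (row=3, col=8)
  Distance 3: (row=0, col=6), (row=0, col=10), (row=1, col=5), (row=2, col=6), (row=3, col=7), (row=3, col=9), (row=4, col=8)
  Distance 4: (row=0, col=5), (row=1, col=4), (row=2, col=5), (row=3, col=6), (row=3, col=10), (row=4, col=7), (row=4, col=9), (row=5, col=8)
  Distance 5: (row=0, col=4), (row=1, col=3), (row=2, col=4), (row=4, col=6), (row=4, col=10), (row=5, col=7), (row=5, col=9), (row=6, col=8)
  Distance 6: (row=0, col=3), (row=1, col=2), (row=2, col=3), (row=3, col=4), (row=4, col=5), (row=5, col=6), (row=5, col=10), (row=6, col=7), (row=6, col=9), (row=7, col=8)
  Distance 7: (row=0, col=2), (row=1, col=1), (row=2, col=2), (row=3, col=3), (row=4, col=4), (row=5, col=5), (row=6, col=6), (row=6, col=10), (row=7, col=7), (row=7, col=9), (row=8, col=8)
  Distance 8: (row=0, col=1), (row=1, col=0), (row=2, col=1), (row=3, col=2), (row=4, col=3), (row=5, col=4), (row=6, col=5), (row=7, col=6), (row=7, col=10), (row=8, col=7), (row=8, col=9), (row=9, col=8)
  Distance 9: (row=0, col=0), (row=2, col=0), (row=3, col=1), (row=4, col=2), (row=5, col=3), (row=6, col=4), (row=7, col=5), (row=8, col=6), (row=8, col=10), (row=9, col=7), (row=9, col=9), (row=10, col=8)
  Distance 10: (row=3, col=0), (row=4, col=1), (row=5, col=2), (row=6, col=3), (row=7, col=4), (row=8, col=5), (row=9, col=6), (row=9, col=10), (row=10, col=7), (row=10, col=9), (row=11, col=8)
  Distance 11: (row=4, col=0), (row=5, col=1), (row=6, col=2), (row=7, col=3), (row=8, col=4), (row=9, col=5), (row=10, col=6), (row=11, col=7), (row=11, col=9)
  Distance 12: (row=5, col=0), (row=6, col=1), (row=7, col=2), (row=8, col=3), (row=9, col=4), (row=10, col=5), (row=11, col=6), (row=11, col=10)
  Distance 13: (row=6, col=0), (row=7, col=1), (row=8, col=2), (row=9, col=3), (row=10, col=4), (row=11, col=5)
  Distance 14: (row=7, col=0), (row=8, col=1), (row=9, col=2), (row=10, col=3), (row=11, col=4)
  Distance 15: (row=8, col=0), (row=9, col=1), (row=10, col=2), (row=11, col=3)
  Distance 16: (row=10, col=1), (row=11, col=2)
  Distance 17: (row=10, col=0), (row=11, col=1)
  Distance 18: (row=11, col=0)
Total reachable: 128 (grid has 128 open cells total)

Answer: Reachable cells: 128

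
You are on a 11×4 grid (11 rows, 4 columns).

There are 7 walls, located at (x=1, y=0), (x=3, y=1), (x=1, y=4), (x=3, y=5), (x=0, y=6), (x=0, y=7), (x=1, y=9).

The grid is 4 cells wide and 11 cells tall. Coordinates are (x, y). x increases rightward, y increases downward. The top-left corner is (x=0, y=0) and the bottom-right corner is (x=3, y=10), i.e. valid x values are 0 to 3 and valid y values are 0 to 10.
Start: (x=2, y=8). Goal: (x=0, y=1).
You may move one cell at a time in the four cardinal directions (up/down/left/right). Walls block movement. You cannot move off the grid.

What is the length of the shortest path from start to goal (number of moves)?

BFS from (x=2, y=8) until reaching (x=0, y=1):
  Distance 0: (x=2, y=8)
  Distance 1: (x=2, y=7), (x=1, y=8), (x=3, y=8), (x=2, y=9)
  Distance 2: (x=2, y=6), (x=1, y=7), (x=3, y=7), (x=0, y=8), (x=3, y=9), (x=2, y=10)
  Distance 3: (x=2, y=5), (x=1, y=6), (x=3, y=6), (x=0, y=9), (x=1, y=10), (x=3, y=10)
  Distance 4: (x=2, y=4), (x=1, y=5), (x=0, y=10)
  Distance 5: (x=2, y=3), (x=3, y=4), (x=0, y=5)
  Distance 6: (x=2, y=2), (x=1, y=3), (x=3, y=3), (x=0, y=4)
  Distance 7: (x=2, y=1), (x=1, y=2), (x=3, y=2), (x=0, y=3)
  Distance 8: (x=2, y=0), (x=1, y=1), (x=0, y=2)
  Distance 9: (x=3, y=0), (x=0, y=1)  <- goal reached here
One shortest path (9 moves): (x=2, y=8) -> (x=1, y=8) -> (x=1, y=7) -> (x=1, y=6) -> (x=1, y=5) -> (x=0, y=5) -> (x=0, y=4) -> (x=0, y=3) -> (x=0, y=2) -> (x=0, y=1)

Answer: Shortest path length: 9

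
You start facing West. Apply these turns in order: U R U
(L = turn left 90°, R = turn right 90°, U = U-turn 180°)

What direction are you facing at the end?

Answer: Final heading: North

Derivation:
Start: West
  U (U-turn (180°)) -> East
  R (right (90° clockwise)) -> South
  U (U-turn (180°)) -> North
Final: North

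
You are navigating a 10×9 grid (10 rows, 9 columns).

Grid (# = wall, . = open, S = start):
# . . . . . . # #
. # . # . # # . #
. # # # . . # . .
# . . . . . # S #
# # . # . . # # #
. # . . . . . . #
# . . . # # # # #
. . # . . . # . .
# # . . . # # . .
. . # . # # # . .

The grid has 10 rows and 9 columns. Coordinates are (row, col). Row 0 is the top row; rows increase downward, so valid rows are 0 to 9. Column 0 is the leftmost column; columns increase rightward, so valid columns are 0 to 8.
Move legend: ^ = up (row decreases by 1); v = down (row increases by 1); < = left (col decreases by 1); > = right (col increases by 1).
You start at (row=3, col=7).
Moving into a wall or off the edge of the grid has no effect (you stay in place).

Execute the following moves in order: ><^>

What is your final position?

Answer: Final position: (row=2, col=8)

Derivation:
Start: (row=3, col=7)
  > (right): blocked, stay at (row=3, col=7)
  < (left): blocked, stay at (row=3, col=7)
  ^ (up): (row=3, col=7) -> (row=2, col=7)
  > (right): (row=2, col=7) -> (row=2, col=8)
Final: (row=2, col=8)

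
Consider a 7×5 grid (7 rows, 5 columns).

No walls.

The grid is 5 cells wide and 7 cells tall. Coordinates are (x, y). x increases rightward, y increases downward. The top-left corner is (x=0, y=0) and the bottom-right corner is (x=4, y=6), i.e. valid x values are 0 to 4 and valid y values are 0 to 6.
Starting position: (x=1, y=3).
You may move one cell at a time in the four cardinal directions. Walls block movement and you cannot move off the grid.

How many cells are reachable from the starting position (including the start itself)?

Answer: Reachable cells: 35

Derivation:
BFS flood-fill from (x=1, y=3):
  Distance 0: (x=1, y=3)
  Distance 1: (x=1, y=2), (x=0, y=3), (x=2, y=3), (x=1, y=4)
  Distance 2: (x=1, y=1), (x=0, y=2), (x=2, y=2), (x=3, y=3), (x=0, y=4), (x=2, y=4), (x=1, y=5)
  Distance 3: (x=1, y=0), (x=0, y=1), (x=2, y=1), (x=3, y=2), (x=4, y=3), (x=3, y=4), (x=0, y=5), (x=2, y=5), (x=1, y=6)
  Distance 4: (x=0, y=0), (x=2, y=0), (x=3, y=1), (x=4, y=2), (x=4, y=4), (x=3, y=5), (x=0, y=6), (x=2, y=6)
  Distance 5: (x=3, y=0), (x=4, y=1), (x=4, y=5), (x=3, y=6)
  Distance 6: (x=4, y=0), (x=4, y=6)
Total reachable: 35 (grid has 35 open cells total)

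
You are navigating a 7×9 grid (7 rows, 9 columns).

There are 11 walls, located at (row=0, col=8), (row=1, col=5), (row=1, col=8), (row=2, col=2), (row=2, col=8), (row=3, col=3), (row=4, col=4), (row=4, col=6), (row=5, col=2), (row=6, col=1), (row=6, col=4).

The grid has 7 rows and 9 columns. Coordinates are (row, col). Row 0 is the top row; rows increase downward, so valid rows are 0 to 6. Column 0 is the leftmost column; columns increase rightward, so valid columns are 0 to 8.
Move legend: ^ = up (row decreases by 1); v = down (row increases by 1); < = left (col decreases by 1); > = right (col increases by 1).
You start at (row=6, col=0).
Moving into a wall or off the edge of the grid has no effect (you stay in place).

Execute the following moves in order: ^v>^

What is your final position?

Start: (row=6, col=0)
  ^ (up): (row=6, col=0) -> (row=5, col=0)
  v (down): (row=5, col=0) -> (row=6, col=0)
  > (right): blocked, stay at (row=6, col=0)
  ^ (up): (row=6, col=0) -> (row=5, col=0)
Final: (row=5, col=0)

Answer: Final position: (row=5, col=0)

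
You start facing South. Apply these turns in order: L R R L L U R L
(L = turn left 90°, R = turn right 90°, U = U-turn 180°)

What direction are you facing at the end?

Answer: Final heading: West

Derivation:
Start: South
  L (left (90° counter-clockwise)) -> East
  R (right (90° clockwise)) -> South
  R (right (90° clockwise)) -> West
  L (left (90° counter-clockwise)) -> South
  L (left (90° counter-clockwise)) -> East
  U (U-turn (180°)) -> West
  R (right (90° clockwise)) -> North
  L (left (90° counter-clockwise)) -> West
Final: West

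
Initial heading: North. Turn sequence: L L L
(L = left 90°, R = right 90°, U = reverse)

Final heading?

Answer: Final heading: East

Derivation:
Start: North
  L (left (90° counter-clockwise)) -> West
  L (left (90° counter-clockwise)) -> South
  L (left (90° counter-clockwise)) -> East
Final: East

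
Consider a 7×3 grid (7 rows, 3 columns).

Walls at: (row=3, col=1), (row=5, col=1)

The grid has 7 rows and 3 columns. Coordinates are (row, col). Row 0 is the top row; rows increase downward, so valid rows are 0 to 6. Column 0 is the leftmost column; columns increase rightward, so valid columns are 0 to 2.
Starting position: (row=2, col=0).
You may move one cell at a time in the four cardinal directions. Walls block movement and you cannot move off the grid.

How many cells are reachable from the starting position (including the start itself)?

BFS flood-fill from (row=2, col=0):
  Distance 0: (row=2, col=0)
  Distance 1: (row=1, col=0), (row=2, col=1), (row=3, col=0)
  Distance 2: (row=0, col=0), (row=1, col=1), (row=2, col=2), (row=4, col=0)
  Distance 3: (row=0, col=1), (row=1, col=2), (row=3, col=2), (row=4, col=1), (row=5, col=0)
  Distance 4: (row=0, col=2), (row=4, col=2), (row=6, col=0)
  Distance 5: (row=5, col=2), (row=6, col=1)
  Distance 6: (row=6, col=2)
Total reachable: 19 (grid has 19 open cells total)

Answer: Reachable cells: 19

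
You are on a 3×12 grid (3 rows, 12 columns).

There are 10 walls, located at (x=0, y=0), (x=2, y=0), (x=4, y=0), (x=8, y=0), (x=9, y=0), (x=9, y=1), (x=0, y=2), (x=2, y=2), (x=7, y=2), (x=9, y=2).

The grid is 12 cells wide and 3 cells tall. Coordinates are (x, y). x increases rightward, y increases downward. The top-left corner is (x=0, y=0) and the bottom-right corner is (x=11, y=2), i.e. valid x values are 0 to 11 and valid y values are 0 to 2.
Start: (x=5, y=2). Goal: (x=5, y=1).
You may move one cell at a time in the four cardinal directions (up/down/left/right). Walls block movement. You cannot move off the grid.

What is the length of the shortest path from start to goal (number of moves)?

Answer: Shortest path length: 1

Derivation:
BFS from (x=5, y=2) until reaching (x=5, y=1):
  Distance 0: (x=5, y=2)
  Distance 1: (x=5, y=1), (x=4, y=2), (x=6, y=2)  <- goal reached here
One shortest path (1 moves): (x=5, y=2) -> (x=5, y=1)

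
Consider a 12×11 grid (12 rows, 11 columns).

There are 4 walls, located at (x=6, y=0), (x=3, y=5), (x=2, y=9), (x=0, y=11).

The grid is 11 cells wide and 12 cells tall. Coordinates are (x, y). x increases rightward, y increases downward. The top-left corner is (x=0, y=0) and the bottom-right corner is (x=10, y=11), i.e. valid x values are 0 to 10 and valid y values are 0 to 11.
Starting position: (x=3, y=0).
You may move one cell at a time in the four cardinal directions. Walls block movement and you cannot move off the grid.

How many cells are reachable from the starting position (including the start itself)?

Answer: Reachable cells: 128

Derivation:
BFS flood-fill from (x=3, y=0):
  Distance 0: (x=3, y=0)
  Distance 1: (x=2, y=0), (x=4, y=0), (x=3, y=1)
  Distance 2: (x=1, y=0), (x=5, y=0), (x=2, y=1), (x=4, y=1), (x=3, y=2)
  Distance 3: (x=0, y=0), (x=1, y=1), (x=5, y=1), (x=2, y=2), (x=4, y=2), (x=3, y=3)
  Distance 4: (x=0, y=1), (x=6, y=1), (x=1, y=2), (x=5, y=2), (x=2, y=3), (x=4, y=3), (x=3, y=4)
  Distance 5: (x=7, y=1), (x=0, y=2), (x=6, y=2), (x=1, y=3), (x=5, y=3), (x=2, y=4), (x=4, y=4)
  Distance 6: (x=7, y=0), (x=8, y=1), (x=7, y=2), (x=0, y=3), (x=6, y=3), (x=1, y=4), (x=5, y=4), (x=2, y=5), (x=4, y=5)
  Distance 7: (x=8, y=0), (x=9, y=1), (x=8, y=2), (x=7, y=3), (x=0, y=4), (x=6, y=4), (x=1, y=5), (x=5, y=5), (x=2, y=6), (x=4, y=6)
  Distance 8: (x=9, y=0), (x=10, y=1), (x=9, y=2), (x=8, y=3), (x=7, y=4), (x=0, y=5), (x=6, y=5), (x=1, y=6), (x=3, y=6), (x=5, y=6), (x=2, y=7), (x=4, y=7)
  Distance 9: (x=10, y=0), (x=10, y=2), (x=9, y=3), (x=8, y=4), (x=7, y=5), (x=0, y=6), (x=6, y=6), (x=1, y=7), (x=3, y=7), (x=5, y=7), (x=2, y=8), (x=4, y=8)
  Distance 10: (x=10, y=3), (x=9, y=4), (x=8, y=5), (x=7, y=6), (x=0, y=7), (x=6, y=7), (x=1, y=8), (x=3, y=8), (x=5, y=8), (x=4, y=9)
  Distance 11: (x=10, y=4), (x=9, y=5), (x=8, y=6), (x=7, y=7), (x=0, y=8), (x=6, y=8), (x=1, y=9), (x=3, y=9), (x=5, y=9), (x=4, y=10)
  Distance 12: (x=10, y=5), (x=9, y=6), (x=8, y=7), (x=7, y=8), (x=0, y=9), (x=6, y=9), (x=1, y=10), (x=3, y=10), (x=5, y=10), (x=4, y=11)
  Distance 13: (x=10, y=6), (x=9, y=7), (x=8, y=8), (x=7, y=9), (x=0, y=10), (x=2, y=10), (x=6, y=10), (x=1, y=11), (x=3, y=11), (x=5, y=11)
  Distance 14: (x=10, y=7), (x=9, y=8), (x=8, y=9), (x=7, y=10), (x=2, y=11), (x=6, y=11)
  Distance 15: (x=10, y=8), (x=9, y=9), (x=8, y=10), (x=7, y=11)
  Distance 16: (x=10, y=9), (x=9, y=10), (x=8, y=11)
  Distance 17: (x=10, y=10), (x=9, y=11)
  Distance 18: (x=10, y=11)
Total reachable: 128 (grid has 128 open cells total)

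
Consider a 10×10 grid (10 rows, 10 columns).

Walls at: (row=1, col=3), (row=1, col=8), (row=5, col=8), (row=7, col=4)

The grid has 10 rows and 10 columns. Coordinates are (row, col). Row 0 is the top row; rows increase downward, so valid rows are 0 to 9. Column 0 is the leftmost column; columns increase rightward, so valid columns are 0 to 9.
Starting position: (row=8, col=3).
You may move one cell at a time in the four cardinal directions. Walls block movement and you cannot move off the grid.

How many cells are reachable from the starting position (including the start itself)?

Answer: Reachable cells: 96

Derivation:
BFS flood-fill from (row=8, col=3):
  Distance 0: (row=8, col=3)
  Distance 1: (row=7, col=3), (row=8, col=2), (row=8, col=4), (row=9, col=3)
  Distance 2: (row=6, col=3), (row=7, col=2), (row=8, col=1), (row=8, col=5), (row=9, col=2), (row=9, col=4)
  Distance 3: (row=5, col=3), (row=6, col=2), (row=6, col=4), (row=7, col=1), (row=7, col=5), (row=8, col=0), (row=8, col=6), (row=9, col=1), (row=9, col=5)
  Distance 4: (row=4, col=3), (row=5, col=2), (row=5, col=4), (row=6, col=1), (row=6, col=5), (row=7, col=0), (row=7, col=6), (row=8, col=7), (row=9, col=0), (row=9, col=6)
  Distance 5: (row=3, col=3), (row=4, col=2), (row=4, col=4), (row=5, col=1), (row=5, col=5), (row=6, col=0), (row=6, col=6), (row=7, col=7), (row=8, col=8), (row=9, col=7)
  Distance 6: (row=2, col=3), (row=3, col=2), (row=3, col=4), (row=4, col=1), (row=4, col=5), (row=5, col=0), (row=5, col=6), (row=6, col=7), (row=7, col=8), (row=8, col=9), (row=9, col=8)
  Distance 7: (row=2, col=2), (row=2, col=4), (row=3, col=1), (row=3, col=5), (row=4, col=0), (row=4, col=6), (row=5, col=7), (row=6, col=8), (row=7, col=9), (row=9, col=9)
  Distance 8: (row=1, col=2), (row=1, col=4), (row=2, col=1), (row=2, col=5), (row=3, col=0), (row=3, col=6), (row=4, col=7), (row=6, col=9)
  Distance 9: (row=0, col=2), (row=0, col=4), (row=1, col=1), (row=1, col=5), (row=2, col=0), (row=2, col=6), (row=3, col=7), (row=4, col=8), (row=5, col=9)
  Distance 10: (row=0, col=1), (row=0, col=3), (row=0, col=5), (row=1, col=0), (row=1, col=6), (row=2, col=7), (row=3, col=8), (row=4, col=9)
  Distance 11: (row=0, col=0), (row=0, col=6), (row=1, col=7), (row=2, col=8), (row=3, col=9)
  Distance 12: (row=0, col=7), (row=2, col=9)
  Distance 13: (row=0, col=8), (row=1, col=9)
  Distance 14: (row=0, col=9)
Total reachable: 96 (grid has 96 open cells total)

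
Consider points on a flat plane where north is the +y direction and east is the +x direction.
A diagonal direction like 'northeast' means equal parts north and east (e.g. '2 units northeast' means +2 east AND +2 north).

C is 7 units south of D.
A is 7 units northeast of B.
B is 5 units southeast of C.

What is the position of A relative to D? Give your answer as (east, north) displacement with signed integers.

Answer: A is at (east=12, north=-5) relative to D.

Derivation:
Place D at the origin (east=0, north=0).
  C is 7 units south of D: delta (east=+0, north=-7); C at (east=0, north=-7).
  B is 5 units southeast of C: delta (east=+5, north=-5); B at (east=5, north=-12).
  A is 7 units northeast of B: delta (east=+7, north=+7); A at (east=12, north=-5).
Therefore A relative to D: (east=12, north=-5).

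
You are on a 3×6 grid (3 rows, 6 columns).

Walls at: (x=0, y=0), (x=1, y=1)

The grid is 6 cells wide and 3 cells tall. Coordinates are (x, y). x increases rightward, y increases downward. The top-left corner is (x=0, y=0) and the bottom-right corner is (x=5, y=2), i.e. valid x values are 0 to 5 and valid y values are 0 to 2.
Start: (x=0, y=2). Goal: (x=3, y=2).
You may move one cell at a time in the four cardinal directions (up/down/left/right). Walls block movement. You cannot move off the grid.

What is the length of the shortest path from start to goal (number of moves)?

BFS from (x=0, y=2) until reaching (x=3, y=2):
  Distance 0: (x=0, y=2)
  Distance 1: (x=0, y=1), (x=1, y=2)
  Distance 2: (x=2, y=2)
  Distance 3: (x=2, y=1), (x=3, y=2)  <- goal reached here
One shortest path (3 moves): (x=0, y=2) -> (x=1, y=2) -> (x=2, y=2) -> (x=3, y=2)

Answer: Shortest path length: 3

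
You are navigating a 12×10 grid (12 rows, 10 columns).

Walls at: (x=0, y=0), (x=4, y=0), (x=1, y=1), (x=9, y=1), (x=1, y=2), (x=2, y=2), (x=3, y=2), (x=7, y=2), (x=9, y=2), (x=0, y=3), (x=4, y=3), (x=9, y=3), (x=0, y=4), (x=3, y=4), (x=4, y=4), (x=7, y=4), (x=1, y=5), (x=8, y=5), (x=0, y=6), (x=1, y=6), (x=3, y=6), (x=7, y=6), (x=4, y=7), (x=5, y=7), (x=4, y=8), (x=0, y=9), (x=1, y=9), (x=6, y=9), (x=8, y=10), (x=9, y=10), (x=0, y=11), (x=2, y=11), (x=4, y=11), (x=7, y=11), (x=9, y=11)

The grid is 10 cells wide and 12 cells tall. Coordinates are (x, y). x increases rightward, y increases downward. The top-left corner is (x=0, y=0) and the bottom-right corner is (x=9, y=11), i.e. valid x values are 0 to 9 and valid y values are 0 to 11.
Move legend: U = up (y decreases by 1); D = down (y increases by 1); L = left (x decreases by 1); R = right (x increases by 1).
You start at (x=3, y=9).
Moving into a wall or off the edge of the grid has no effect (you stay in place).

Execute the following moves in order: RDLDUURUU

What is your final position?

Answer: Final position: (x=4, y=9)

Derivation:
Start: (x=3, y=9)
  R (right): (x=3, y=9) -> (x=4, y=9)
  D (down): (x=4, y=9) -> (x=4, y=10)
  L (left): (x=4, y=10) -> (x=3, y=10)
  D (down): (x=3, y=10) -> (x=3, y=11)
  U (up): (x=3, y=11) -> (x=3, y=10)
  U (up): (x=3, y=10) -> (x=3, y=9)
  R (right): (x=3, y=9) -> (x=4, y=9)
  U (up): blocked, stay at (x=4, y=9)
  U (up): blocked, stay at (x=4, y=9)
Final: (x=4, y=9)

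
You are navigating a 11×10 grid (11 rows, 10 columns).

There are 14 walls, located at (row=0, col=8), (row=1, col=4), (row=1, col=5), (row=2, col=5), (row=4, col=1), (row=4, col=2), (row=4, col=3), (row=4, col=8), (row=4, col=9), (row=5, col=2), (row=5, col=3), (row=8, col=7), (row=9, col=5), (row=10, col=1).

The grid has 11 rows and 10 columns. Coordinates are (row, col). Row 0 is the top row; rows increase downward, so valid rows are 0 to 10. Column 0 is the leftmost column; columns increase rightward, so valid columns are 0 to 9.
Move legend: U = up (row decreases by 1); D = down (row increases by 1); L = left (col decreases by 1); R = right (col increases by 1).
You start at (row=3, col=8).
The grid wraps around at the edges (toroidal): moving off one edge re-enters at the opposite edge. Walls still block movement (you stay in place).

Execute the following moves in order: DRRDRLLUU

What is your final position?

Start: (row=3, col=8)
  D (down): blocked, stay at (row=3, col=8)
  R (right): (row=3, col=8) -> (row=3, col=9)
  R (right): (row=3, col=9) -> (row=3, col=0)
  D (down): (row=3, col=0) -> (row=4, col=0)
  R (right): blocked, stay at (row=4, col=0)
  L (left): blocked, stay at (row=4, col=0)
  L (left): blocked, stay at (row=4, col=0)
  U (up): (row=4, col=0) -> (row=3, col=0)
  U (up): (row=3, col=0) -> (row=2, col=0)
Final: (row=2, col=0)

Answer: Final position: (row=2, col=0)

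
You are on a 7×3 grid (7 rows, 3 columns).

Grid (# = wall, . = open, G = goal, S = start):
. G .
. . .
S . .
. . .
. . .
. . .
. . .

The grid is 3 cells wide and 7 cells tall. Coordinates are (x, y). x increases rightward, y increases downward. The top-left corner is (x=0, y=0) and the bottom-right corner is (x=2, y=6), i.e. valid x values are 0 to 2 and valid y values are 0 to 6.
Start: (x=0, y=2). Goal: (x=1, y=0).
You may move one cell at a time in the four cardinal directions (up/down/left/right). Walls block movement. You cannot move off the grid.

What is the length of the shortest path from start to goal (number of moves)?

Answer: Shortest path length: 3

Derivation:
BFS from (x=0, y=2) until reaching (x=1, y=0):
  Distance 0: (x=0, y=2)
  Distance 1: (x=0, y=1), (x=1, y=2), (x=0, y=3)
  Distance 2: (x=0, y=0), (x=1, y=1), (x=2, y=2), (x=1, y=3), (x=0, y=4)
  Distance 3: (x=1, y=0), (x=2, y=1), (x=2, y=3), (x=1, y=4), (x=0, y=5)  <- goal reached here
One shortest path (3 moves): (x=0, y=2) -> (x=1, y=2) -> (x=1, y=1) -> (x=1, y=0)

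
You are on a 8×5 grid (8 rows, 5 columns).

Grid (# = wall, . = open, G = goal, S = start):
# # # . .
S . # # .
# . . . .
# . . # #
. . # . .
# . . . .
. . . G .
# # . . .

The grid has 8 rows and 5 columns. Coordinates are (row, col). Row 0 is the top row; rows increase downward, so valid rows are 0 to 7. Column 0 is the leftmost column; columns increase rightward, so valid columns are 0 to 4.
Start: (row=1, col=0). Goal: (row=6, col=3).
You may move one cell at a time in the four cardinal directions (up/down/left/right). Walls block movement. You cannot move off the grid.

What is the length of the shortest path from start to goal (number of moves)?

BFS from (row=1, col=0) until reaching (row=6, col=3):
  Distance 0: (row=1, col=0)
  Distance 1: (row=1, col=1)
  Distance 2: (row=2, col=1)
  Distance 3: (row=2, col=2), (row=3, col=1)
  Distance 4: (row=2, col=3), (row=3, col=2), (row=4, col=1)
  Distance 5: (row=2, col=4), (row=4, col=0), (row=5, col=1)
  Distance 6: (row=1, col=4), (row=5, col=2), (row=6, col=1)
  Distance 7: (row=0, col=4), (row=5, col=3), (row=6, col=0), (row=6, col=2)
  Distance 8: (row=0, col=3), (row=4, col=3), (row=5, col=4), (row=6, col=3), (row=7, col=2)  <- goal reached here
One shortest path (8 moves): (row=1, col=0) -> (row=1, col=1) -> (row=2, col=1) -> (row=3, col=1) -> (row=4, col=1) -> (row=5, col=1) -> (row=5, col=2) -> (row=5, col=3) -> (row=6, col=3)

Answer: Shortest path length: 8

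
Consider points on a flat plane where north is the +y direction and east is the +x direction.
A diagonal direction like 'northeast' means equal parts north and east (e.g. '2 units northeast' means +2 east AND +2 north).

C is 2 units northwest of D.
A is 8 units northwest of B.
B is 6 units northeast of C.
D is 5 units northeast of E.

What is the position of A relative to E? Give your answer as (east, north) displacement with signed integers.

Place E at the origin (east=0, north=0).
  D is 5 units northeast of E: delta (east=+5, north=+5); D at (east=5, north=5).
  C is 2 units northwest of D: delta (east=-2, north=+2); C at (east=3, north=7).
  B is 6 units northeast of C: delta (east=+6, north=+6); B at (east=9, north=13).
  A is 8 units northwest of B: delta (east=-8, north=+8); A at (east=1, north=21).
Therefore A relative to E: (east=1, north=21).

Answer: A is at (east=1, north=21) relative to E.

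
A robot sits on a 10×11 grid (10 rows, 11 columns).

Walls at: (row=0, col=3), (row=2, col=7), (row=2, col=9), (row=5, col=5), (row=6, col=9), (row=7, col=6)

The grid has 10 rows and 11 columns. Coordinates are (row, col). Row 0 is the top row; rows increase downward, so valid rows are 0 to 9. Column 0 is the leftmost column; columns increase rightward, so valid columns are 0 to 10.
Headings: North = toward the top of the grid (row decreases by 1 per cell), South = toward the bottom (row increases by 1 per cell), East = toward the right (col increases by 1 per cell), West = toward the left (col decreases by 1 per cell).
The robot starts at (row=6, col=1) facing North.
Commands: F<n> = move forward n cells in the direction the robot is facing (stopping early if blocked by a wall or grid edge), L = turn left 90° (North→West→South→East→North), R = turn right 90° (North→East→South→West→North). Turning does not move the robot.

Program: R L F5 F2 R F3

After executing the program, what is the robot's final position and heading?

Start: (row=6, col=1), facing North
  R: turn right, now facing East
  L: turn left, now facing North
  F5: move forward 5, now at (row=1, col=1)
  F2: move forward 1/2 (blocked), now at (row=0, col=1)
  R: turn right, now facing East
  F3: move forward 1/3 (blocked), now at (row=0, col=2)
Final: (row=0, col=2), facing East

Answer: Final position: (row=0, col=2), facing East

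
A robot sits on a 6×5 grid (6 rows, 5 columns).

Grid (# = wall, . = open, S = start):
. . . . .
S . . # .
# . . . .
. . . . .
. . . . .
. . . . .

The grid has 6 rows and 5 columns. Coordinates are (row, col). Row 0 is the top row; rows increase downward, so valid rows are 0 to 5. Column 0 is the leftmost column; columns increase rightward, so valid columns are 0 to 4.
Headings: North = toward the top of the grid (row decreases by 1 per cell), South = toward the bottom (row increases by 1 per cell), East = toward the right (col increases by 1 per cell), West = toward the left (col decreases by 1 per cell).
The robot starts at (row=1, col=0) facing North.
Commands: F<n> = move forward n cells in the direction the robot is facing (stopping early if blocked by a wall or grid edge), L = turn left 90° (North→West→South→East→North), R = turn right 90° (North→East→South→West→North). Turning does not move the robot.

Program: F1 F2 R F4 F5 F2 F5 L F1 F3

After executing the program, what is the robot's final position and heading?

Start: (row=1, col=0), facing North
  F1: move forward 1, now at (row=0, col=0)
  F2: move forward 0/2 (blocked), now at (row=0, col=0)
  R: turn right, now facing East
  F4: move forward 4, now at (row=0, col=4)
  F5: move forward 0/5 (blocked), now at (row=0, col=4)
  F2: move forward 0/2 (blocked), now at (row=0, col=4)
  F5: move forward 0/5 (blocked), now at (row=0, col=4)
  L: turn left, now facing North
  F1: move forward 0/1 (blocked), now at (row=0, col=4)
  F3: move forward 0/3 (blocked), now at (row=0, col=4)
Final: (row=0, col=4), facing North

Answer: Final position: (row=0, col=4), facing North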